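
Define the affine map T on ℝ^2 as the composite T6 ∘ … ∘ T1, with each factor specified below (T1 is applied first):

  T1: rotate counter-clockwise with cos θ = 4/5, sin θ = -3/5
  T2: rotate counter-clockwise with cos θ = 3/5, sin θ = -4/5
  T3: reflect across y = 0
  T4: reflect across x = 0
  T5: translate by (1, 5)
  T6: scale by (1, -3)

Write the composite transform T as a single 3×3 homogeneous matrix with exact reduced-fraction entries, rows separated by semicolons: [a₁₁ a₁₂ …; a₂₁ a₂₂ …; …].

T1 = [4/5 3/5 0; -3/5 4/5 0; 0 0 1]
T2·T1 = [0 1 0; -1 0 0; 0 0 1]
T3·…·T1 = [0 1 0; 1 0 0; 0 0 1]
T4·…·T1 = [0 -1 0; 1 0 0; 0 0 1]
T5·…·T1 = [0 -1 1; 1 0 5; 0 0 1]
T6·…·T1 = [0 -1 1; -3 0 -15; 0 0 1]

T = [0 -1 1; -3 0 -15; 0 0 1]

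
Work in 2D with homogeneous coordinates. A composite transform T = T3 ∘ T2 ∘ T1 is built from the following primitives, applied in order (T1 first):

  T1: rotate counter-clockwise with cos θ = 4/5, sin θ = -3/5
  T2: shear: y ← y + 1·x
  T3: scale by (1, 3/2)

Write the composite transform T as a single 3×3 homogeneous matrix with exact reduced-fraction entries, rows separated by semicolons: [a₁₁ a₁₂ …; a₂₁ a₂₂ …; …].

T1 = [4/5 3/5 0; -3/5 4/5 0; 0 0 1]
T2·T1 = [4/5 3/5 0; 1/5 7/5 0; 0 0 1]
T3·…·T1 = [4/5 3/5 0; 3/10 21/10 0; 0 0 1]

T = [4/5 3/5 0; 3/10 21/10 0; 0 0 1]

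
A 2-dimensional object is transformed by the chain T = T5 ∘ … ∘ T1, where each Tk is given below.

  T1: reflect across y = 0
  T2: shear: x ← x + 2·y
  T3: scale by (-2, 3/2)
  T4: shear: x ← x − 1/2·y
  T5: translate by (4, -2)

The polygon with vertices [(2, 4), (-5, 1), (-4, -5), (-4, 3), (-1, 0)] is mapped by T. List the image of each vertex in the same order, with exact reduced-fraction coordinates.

T1 reflect across y = 0: (2, 4) → (2, -4); (-5, 1) → (-5, -1); (-4, -5) → (-4, 5); (-4, 3) → (-4, -3); (-1, 0) → (-1, 0)
T2 shear: x ← x + 2·y: (2, -4) → (-6, -4); (-5, -1) → (-7, -1); (-4, 5) → (6, 5); (-4, -3) → (-10, -3); (-1, 0) → (-1, 0)
T3 scale by (-2, 3/2): (-6, -4) → (12, -6); (-7, -1) → (14, -3/2); (6, 5) → (-12, 15/2); (-10, -3) → (20, -9/2); (-1, 0) → (2, 0)
T4 shear: x ← x − 1/2·y: (12, -6) → (15, -6); (14, -3/2) → (59/4, -3/2); (-12, 15/2) → (-63/4, 15/2); (20, -9/2) → (89/4, -9/2); (2, 0) → (2, 0)
T5 translate by (4, -2): (15, -6) → (19, -8); (59/4, -3/2) → (75/4, -7/2); (-63/4, 15/2) → (-47/4, 11/2); (89/4, -9/2) → (105/4, -13/2); (2, 0) → (6, -2)

image vertices: (19, -8), (75/4, -7/2), (-47/4, 11/2), (105/4, -13/2), (6, -2)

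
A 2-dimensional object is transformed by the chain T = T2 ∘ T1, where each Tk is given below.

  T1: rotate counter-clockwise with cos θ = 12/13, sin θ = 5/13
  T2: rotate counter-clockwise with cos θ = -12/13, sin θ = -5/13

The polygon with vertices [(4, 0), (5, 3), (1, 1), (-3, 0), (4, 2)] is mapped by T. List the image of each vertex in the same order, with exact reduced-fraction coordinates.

T1 rotate counter-clockwise with cos θ = 12/13, sin θ = 5/13: (4, 0) → (48/13, 20/13); (5, 3) → (45/13, 61/13); (1, 1) → (7/13, 17/13); (-3, 0) → (-36/13, -15/13); (4, 2) → (38/13, 44/13)
T2 rotate counter-clockwise with cos θ = -12/13, sin θ = -5/13: (48/13, 20/13) → (-476/169, -480/169); (45/13, 61/13) → (-235/169, -957/169); (7/13, 17/13) → (1/169, -239/169); (-36/13, -15/13) → (357/169, 360/169); (38/13, 44/13) → (-236/169, -718/169)

image vertices: (-476/169, -480/169), (-235/169, -957/169), (1/169, -239/169), (357/169, 360/169), (-236/169, -718/169)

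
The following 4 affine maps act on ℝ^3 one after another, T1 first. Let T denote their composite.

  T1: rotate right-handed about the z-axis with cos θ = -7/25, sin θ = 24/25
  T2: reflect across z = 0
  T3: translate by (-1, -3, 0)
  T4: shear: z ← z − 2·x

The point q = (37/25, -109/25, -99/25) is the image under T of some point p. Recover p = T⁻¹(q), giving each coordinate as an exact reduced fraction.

p = (-2, -2, 1)

T1 = [-7/25 -24/25 0 0; 24/25 -7/25 0 0; 0 0 1 0; 0 0 0 1]
T2·T1 = [-7/25 -24/25 0 0; 24/25 -7/25 0 0; 0 0 -1 0; 0 0 0 1]
T3·…·T1 = [-7/25 -24/25 0 -1; 24/25 -7/25 0 -3; 0 0 -1 0; 0 0 0 1]
T4·…·T1 = [-7/25 -24/25 0 -1; 24/25 -7/25 0 -3; 14/25 48/25 -1 2; 0 0 0 1]
det M = -1; M⁻¹ = [-7/25 24/25 0 13/5; -24/25 -7/25 0 -9/5; -2 0 -1 0; 0 0 0 1]
M⁻¹ · (37/25, -109/25, -99/25)ᵀ = (-2, -2, 1)ᵀ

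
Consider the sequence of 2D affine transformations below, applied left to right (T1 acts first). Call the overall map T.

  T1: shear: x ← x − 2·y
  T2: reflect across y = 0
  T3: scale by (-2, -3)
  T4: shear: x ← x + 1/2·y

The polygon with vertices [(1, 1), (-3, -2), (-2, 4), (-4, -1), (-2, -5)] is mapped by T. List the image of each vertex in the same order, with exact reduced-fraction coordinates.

T1 shear: x ← x − 2·y: (1, 1) → (-1, 1); (-3, -2) → (1, -2); (-2, 4) → (-10, 4); (-4, -1) → (-2, -1); (-2, -5) → (8, -5)
T2 reflect across y = 0: (-1, 1) → (-1, -1); (1, -2) → (1, 2); (-10, 4) → (-10, -4); (-2, -1) → (-2, 1); (8, -5) → (8, 5)
T3 scale by (-2, -3): (-1, -1) → (2, 3); (1, 2) → (-2, -6); (-10, -4) → (20, 12); (-2, 1) → (4, -3); (8, 5) → (-16, -15)
T4 shear: x ← x + 1/2·y: (2, 3) → (7/2, 3); (-2, -6) → (-5, -6); (20, 12) → (26, 12); (4, -3) → (5/2, -3); (-16, -15) → (-47/2, -15)

image vertices: (7/2, 3), (-5, -6), (26, 12), (5/2, -3), (-47/2, -15)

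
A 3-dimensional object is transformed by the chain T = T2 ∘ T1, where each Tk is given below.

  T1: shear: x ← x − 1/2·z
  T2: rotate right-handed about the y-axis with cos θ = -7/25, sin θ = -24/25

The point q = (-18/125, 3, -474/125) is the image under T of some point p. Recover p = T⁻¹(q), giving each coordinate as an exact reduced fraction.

T1 = [1 0 -1/2 0; 0 1 0 0; 0 0 1 0; 0 0 0 1]
T2·T1 = [-7/25 0 -41/50 0; 0 1 0 0; 24/25 0 -19/25 0; 0 0 0 1]
det M = 1; M⁻¹ = [-19/25 0 41/50 0; 0 1 0 0; -24/25 0 -7/25 0; 0 0 0 1]
M⁻¹ · (-18/125, 3, -474/125)ᵀ = (-3, 3, 6/5)ᵀ

p = (-3, 3, 6/5)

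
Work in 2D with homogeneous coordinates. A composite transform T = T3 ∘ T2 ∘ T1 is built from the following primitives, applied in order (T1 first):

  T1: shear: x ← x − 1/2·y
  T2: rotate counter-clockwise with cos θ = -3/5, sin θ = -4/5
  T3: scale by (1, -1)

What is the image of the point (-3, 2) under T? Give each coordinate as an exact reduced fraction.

T(p) = (4, -2)

T1 shear: x ← x − 1/2·y: (-3, 2) → (-4, 2)
T2 rotate counter-clockwise with cos θ = -3/5, sin θ = -4/5: (-4, 2) → (4, 2)
T3 scale by (1, -1): (4, 2) → (4, -2)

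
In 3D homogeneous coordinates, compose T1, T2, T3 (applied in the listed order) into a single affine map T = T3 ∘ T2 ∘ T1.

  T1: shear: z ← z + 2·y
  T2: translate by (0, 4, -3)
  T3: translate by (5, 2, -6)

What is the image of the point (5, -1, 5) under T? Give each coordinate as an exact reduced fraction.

T1 shear: z ← z + 2·y: (5, -1, 5) → (5, -1, 3)
T2 translate by (0, 4, -3): (5, -1, 3) → (5, 3, 0)
T3 translate by (5, 2, -6): (5, 3, 0) → (10, 5, -6)

T(p) = (10, 5, -6)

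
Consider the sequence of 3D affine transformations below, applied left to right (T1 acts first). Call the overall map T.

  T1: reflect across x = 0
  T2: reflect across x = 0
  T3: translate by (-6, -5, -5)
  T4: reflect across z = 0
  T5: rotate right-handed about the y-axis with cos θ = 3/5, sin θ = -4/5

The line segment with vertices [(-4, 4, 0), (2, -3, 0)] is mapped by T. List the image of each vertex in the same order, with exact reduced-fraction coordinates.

T1 reflect across x = 0: (-4, 4, 0) → (4, 4, 0); (2, -3, 0) → (-2, -3, 0)
T2 reflect across x = 0: (4, 4, 0) → (-4, 4, 0); (-2, -3, 0) → (2, -3, 0)
T3 translate by (-6, -5, -5): (-4, 4, 0) → (-10, -1, -5); (2, -3, 0) → (-4, -8, -5)
T4 reflect across z = 0: (-10, -1, -5) → (-10, -1, 5); (-4, -8, -5) → (-4, -8, 5)
T5 rotate right-handed about the y-axis with cos θ = 3/5, sin θ = -4/5: (-10, -1, 5) → (-10, -1, -5); (-4, -8, 5) → (-32/5, -8, -1/5)

image vertices: (-10, -1, -5), (-32/5, -8, -1/5)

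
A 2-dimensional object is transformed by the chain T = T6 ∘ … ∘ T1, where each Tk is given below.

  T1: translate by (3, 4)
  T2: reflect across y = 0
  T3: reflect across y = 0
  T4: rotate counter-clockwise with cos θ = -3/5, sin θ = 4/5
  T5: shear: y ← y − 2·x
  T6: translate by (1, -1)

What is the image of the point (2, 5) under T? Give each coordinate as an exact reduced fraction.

T1 translate by (3, 4): (2, 5) → (5, 9)
T2 reflect across y = 0: (5, 9) → (5, -9)
T3 reflect across y = 0: (5, -9) → (5, 9)
T4 rotate counter-clockwise with cos θ = -3/5, sin θ = 4/5: (5, 9) → (-51/5, -7/5)
T5 shear: y ← y − 2·x: (-51/5, -7/5) → (-51/5, 19)
T6 translate by (1, -1): (-51/5, 19) → (-46/5, 18)

T(p) = (-46/5, 18)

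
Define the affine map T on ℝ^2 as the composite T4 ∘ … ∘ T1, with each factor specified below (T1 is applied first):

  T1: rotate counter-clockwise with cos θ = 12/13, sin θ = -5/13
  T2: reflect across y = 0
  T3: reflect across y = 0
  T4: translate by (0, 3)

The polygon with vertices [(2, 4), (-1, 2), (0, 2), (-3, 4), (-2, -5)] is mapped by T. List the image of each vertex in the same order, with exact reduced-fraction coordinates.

image vertices: (44/13, 77/13), (-2/13, 68/13), (10/13, 63/13), (-16/13, 102/13), (-49/13, -11/13)

T1 rotate counter-clockwise with cos θ = 12/13, sin θ = -5/13: (2, 4) → (44/13, 38/13); (-1, 2) → (-2/13, 29/13); (0, 2) → (10/13, 24/13); (-3, 4) → (-16/13, 63/13); (-2, -5) → (-49/13, -50/13)
T2 reflect across y = 0: (44/13, 38/13) → (44/13, -38/13); (-2/13, 29/13) → (-2/13, -29/13); (10/13, 24/13) → (10/13, -24/13); (-16/13, 63/13) → (-16/13, -63/13); (-49/13, -50/13) → (-49/13, 50/13)
T3 reflect across y = 0: (44/13, -38/13) → (44/13, 38/13); (-2/13, -29/13) → (-2/13, 29/13); (10/13, -24/13) → (10/13, 24/13); (-16/13, -63/13) → (-16/13, 63/13); (-49/13, 50/13) → (-49/13, -50/13)
T4 translate by (0, 3): (44/13, 38/13) → (44/13, 77/13); (-2/13, 29/13) → (-2/13, 68/13); (10/13, 24/13) → (10/13, 63/13); (-16/13, 63/13) → (-16/13, 102/13); (-49/13, -50/13) → (-49/13, -11/13)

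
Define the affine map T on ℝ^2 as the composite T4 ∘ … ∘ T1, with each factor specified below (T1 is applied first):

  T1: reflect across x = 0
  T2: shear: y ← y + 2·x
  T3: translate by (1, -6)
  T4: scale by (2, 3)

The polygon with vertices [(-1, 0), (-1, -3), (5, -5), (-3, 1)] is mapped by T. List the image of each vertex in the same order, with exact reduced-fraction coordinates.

image vertices: (4, -12), (4, -21), (-8, -63), (8, 3)

T1 reflect across x = 0: (-1, 0) → (1, 0); (-1, -3) → (1, -3); (5, -5) → (-5, -5); (-3, 1) → (3, 1)
T2 shear: y ← y + 2·x: (1, 0) → (1, 2); (1, -3) → (1, -1); (-5, -5) → (-5, -15); (3, 1) → (3, 7)
T3 translate by (1, -6): (1, 2) → (2, -4); (1, -1) → (2, -7); (-5, -15) → (-4, -21); (3, 7) → (4, 1)
T4 scale by (2, 3): (2, -4) → (4, -12); (2, -7) → (4, -21); (-4, -21) → (-8, -63); (4, 1) → (8, 3)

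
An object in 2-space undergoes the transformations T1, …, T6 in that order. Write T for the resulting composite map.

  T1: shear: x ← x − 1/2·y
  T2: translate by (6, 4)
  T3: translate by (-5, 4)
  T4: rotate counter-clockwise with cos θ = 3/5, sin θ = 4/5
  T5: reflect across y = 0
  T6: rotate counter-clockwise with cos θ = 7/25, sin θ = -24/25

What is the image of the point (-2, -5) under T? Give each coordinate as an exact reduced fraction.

T1 shear: x ← x − 1/2·y: (-2, -5) → (1/2, -5)
T2 translate by (6, 4): (1/2, -5) → (13/2, -1)
T3 translate by (-5, 4): (13/2, -1) → (3/2, 3)
T4 rotate counter-clockwise with cos θ = 3/5, sin θ = 4/5: (3/2, 3) → (-3/2, 3)
T5 reflect across y = 0: (-3/2, 3) → (-3/2, -3)
T6 rotate counter-clockwise with cos θ = 7/25, sin θ = -24/25: (-3/2, -3) → (-33/10, 3/5)

T(p) = (-33/10, 3/5)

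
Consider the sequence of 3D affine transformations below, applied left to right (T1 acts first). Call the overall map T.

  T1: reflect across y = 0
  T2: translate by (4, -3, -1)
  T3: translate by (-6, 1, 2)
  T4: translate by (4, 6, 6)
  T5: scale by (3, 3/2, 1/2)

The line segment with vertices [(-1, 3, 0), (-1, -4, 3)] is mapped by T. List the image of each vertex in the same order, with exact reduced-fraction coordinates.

image vertices: (3, 3/2, 7/2), (3, 12, 5)

T1 reflect across y = 0: (-1, 3, 0) → (-1, -3, 0); (-1, -4, 3) → (-1, 4, 3)
T2 translate by (4, -3, -1): (-1, -3, 0) → (3, -6, -1); (-1, 4, 3) → (3, 1, 2)
T3 translate by (-6, 1, 2): (3, -6, -1) → (-3, -5, 1); (3, 1, 2) → (-3, 2, 4)
T4 translate by (4, 6, 6): (-3, -5, 1) → (1, 1, 7); (-3, 2, 4) → (1, 8, 10)
T5 scale by (3, 3/2, 1/2): (1, 1, 7) → (3, 3/2, 7/2); (1, 8, 10) → (3, 12, 5)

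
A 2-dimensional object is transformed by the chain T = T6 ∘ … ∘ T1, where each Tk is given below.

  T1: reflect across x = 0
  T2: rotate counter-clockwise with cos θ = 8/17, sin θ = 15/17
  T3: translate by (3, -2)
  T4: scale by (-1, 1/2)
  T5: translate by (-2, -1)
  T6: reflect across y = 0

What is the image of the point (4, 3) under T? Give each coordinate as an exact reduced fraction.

T(p) = (-8/17, 52/17)

T1 reflect across x = 0: (4, 3) → (-4, 3)
T2 rotate counter-clockwise with cos θ = 8/17, sin θ = 15/17: (-4, 3) → (-77/17, -36/17)
T3 translate by (3, -2): (-77/17, -36/17) → (-26/17, -70/17)
T4 scale by (-1, 1/2): (-26/17, -70/17) → (26/17, -35/17)
T5 translate by (-2, -1): (26/17, -35/17) → (-8/17, -52/17)
T6 reflect across y = 0: (-8/17, -52/17) → (-8/17, 52/17)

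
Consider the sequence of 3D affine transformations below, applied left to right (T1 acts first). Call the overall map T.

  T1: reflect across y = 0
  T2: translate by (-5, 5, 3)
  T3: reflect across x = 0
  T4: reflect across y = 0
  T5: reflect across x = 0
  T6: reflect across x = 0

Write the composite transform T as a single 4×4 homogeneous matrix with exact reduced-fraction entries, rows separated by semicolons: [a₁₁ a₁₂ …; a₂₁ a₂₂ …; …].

T = [-1 0 0 5; 0 1 0 -5; 0 0 1 3; 0 0 0 1]

T1 = [1 0 0 0; 0 -1 0 0; 0 0 1 0; 0 0 0 1]
T2·T1 = [1 0 0 -5; 0 -1 0 5; 0 0 1 3; 0 0 0 1]
T3·…·T1 = [-1 0 0 5; 0 -1 0 5; 0 0 1 3; 0 0 0 1]
T4·…·T1 = [-1 0 0 5; 0 1 0 -5; 0 0 1 3; 0 0 0 1]
T5·…·T1 = [1 0 0 -5; 0 1 0 -5; 0 0 1 3; 0 0 0 1]
T6·…·T1 = [-1 0 0 5; 0 1 0 -5; 0 0 1 3; 0 0 0 1]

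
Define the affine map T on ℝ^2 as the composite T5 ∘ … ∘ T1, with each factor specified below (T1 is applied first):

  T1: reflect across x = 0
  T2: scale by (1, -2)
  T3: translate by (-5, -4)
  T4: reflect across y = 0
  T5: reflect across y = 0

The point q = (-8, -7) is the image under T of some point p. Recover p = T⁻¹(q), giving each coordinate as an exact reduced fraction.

T1 = [-1 0 0; 0 1 0; 0 0 1]
T2·T1 = [-1 0 0; 0 -2 0; 0 0 1]
T3·…·T1 = [-1 0 -5; 0 -2 -4; 0 0 1]
T4·…·T1 = [-1 0 -5; 0 2 4; 0 0 1]
T5·…·T1 = [-1 0 -5; 0 -2 -4; 0 0 1]
det M = 2; M⁻¹ = [-1 0 -5; 0 -1/2 -2; 0 0 1]
M⁻¹ · (-8, -7)ᵀ = (3, 3/2)ᵀ

p = (3, 3/2)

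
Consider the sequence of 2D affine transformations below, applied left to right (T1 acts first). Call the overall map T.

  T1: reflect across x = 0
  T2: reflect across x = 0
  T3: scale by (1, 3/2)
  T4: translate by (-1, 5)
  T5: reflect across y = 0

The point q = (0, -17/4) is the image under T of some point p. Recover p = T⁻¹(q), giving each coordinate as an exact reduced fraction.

p = (1, -1/2)

T1 = [-1 0 0; 0 1 0; 0 0 1]
T2·T1 = [1 0 0; 0 1 0; 0 0 1]
T3·…·T1 = [1 0 0; 0 3/2 0; 0 0 1]
T4·…·T1 = [1 0 -1; 0 3/2 5; 0 0 1]
T5·…·T1 = [1 0 -1; 0 -3/2 -5; 0 0 1]
det M = -3/2; M⁻¹ = [1 0 1; 0 -2/3 -10/3; 0 0 1]
M⁻¹ · (0, -17/4)ᵀ = (1, -1/2)ᵀ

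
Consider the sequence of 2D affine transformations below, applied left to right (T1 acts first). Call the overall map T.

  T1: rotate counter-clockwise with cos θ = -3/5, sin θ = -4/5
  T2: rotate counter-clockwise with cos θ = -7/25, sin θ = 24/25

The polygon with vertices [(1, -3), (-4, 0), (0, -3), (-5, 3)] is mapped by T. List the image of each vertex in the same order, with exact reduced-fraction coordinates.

T1 rotate counter-clockwise with cos θ = -3/5, sin θ = -4/5: (1, -3) → (-3, 1); (-4, 0) → (12/5, 16/5); (0, -3) → (-12/5, 9/5); (-5, 3) → (27/5, 11/5)
T2 rotate counter-clockwise with cos θ = -7/25, sin θ = 24/25: (-3, 1) → (-3/25, -79/25); (12/5, 16/5) → (-468/125, 176/125); (-12/5, 9/5) → (-132/125, -351/125); (27/5, 11/5) → (-453/125, 571/125)

image vertices: (-3/25, -79/25), (-468/125, 176/125), (-132/125, -351/125), (-453/125, 571/125)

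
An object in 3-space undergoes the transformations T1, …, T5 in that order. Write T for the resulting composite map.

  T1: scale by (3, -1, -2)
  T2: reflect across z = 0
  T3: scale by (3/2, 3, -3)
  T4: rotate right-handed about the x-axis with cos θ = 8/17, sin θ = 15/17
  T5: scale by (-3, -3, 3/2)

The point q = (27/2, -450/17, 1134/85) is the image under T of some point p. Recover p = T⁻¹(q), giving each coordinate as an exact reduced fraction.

T1 = [3 0 0 0; 0 -1 0 0; 0 0 -2 0; 0 0 0 1]
T2·T1 = [3 0 0 0; 0 -1 0 0; 0 0 2 0; 0 0 0 1]
T3·…·T1 = [9/2 0 0 0; 0 -3 0 0; 0 0 -6 0; 0 0 0 1]
T4·…·T1 = [9/2 0 0 0; 0 -24/17 90/17 0; 0 -45/17 -48/17 0; 0 0 0 1]
T5·…·T1 = [-27/2 0 0 0; 0 72/17 -270/17 0; 0 -135/34 -72/17 0; 0 0 0 1]
det M = 2187/2; M⁻¹ = [-2/27 0 0 0; 0 8/153 -10/51 0; 0 -5/102 -8/153 0; 0 0 0 1]
M⁻¹ · (27/2, -450/17, 1134/85)ᵀ = (-1, -4, 3/5)ᵀ

p = (-1, -4, 3/5)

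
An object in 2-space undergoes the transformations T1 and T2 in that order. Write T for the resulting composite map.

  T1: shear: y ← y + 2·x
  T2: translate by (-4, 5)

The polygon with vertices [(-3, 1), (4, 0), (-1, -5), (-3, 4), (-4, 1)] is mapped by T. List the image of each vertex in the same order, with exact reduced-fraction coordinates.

image vertices: (-7, 0), (0, 13), (-5, -2), (-7, 3), (-8, -2)

T1 shear: y ← y + 2·x: (-3, 1) → (-3, -5); (4, 0) → (4, 8); (-1, -5) → (-1, -7); (-3, 4) → (-3, -2); (-4, 1) → (-4, -7)
T2 translate by (-4, 5): (-3, -5) → (-7, 0); (4, 8) → (0, 13); (-1, -7) → (-5, -2); (-3, -2) → (-7, 3); (-4, -7) → (-8, -2)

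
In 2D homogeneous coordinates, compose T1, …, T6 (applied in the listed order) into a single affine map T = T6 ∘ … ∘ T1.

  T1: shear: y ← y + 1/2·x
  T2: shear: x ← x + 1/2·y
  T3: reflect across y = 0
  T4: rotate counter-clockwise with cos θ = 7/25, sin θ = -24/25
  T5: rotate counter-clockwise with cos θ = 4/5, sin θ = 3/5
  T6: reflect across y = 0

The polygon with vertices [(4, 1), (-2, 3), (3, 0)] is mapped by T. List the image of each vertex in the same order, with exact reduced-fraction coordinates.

T1 shear: y ← y + 1/2·x: (4, 1) → (4, 3); (-2, 3) → (-2, 2); (3, 0) → (3, 3/2)
T2 shear: x ← x + 1/2·y: (4, 3) → (11/2, 3); (-2, 2) → (-1, 2); (3, 3/2) → (15/4, 3/2)
T3 reflect across y = 0: (11/2, 3) → (11/2, -3); (-1, 2) → (-1, -2); (15/4, 3/2) → (15/4, -3/2)
T4 rotate counter-clockwise with cos θ = 7/25, sin θ = -24/25: (11/2, -3) → (-67/50, -153/25); (-1, -2) → (-11/5, 2/5); (15/4, -3/2) → (-39/100, -201/50)
T5 rotate counter-clockwise with cos θ = 4/5, sin θ = 3/5: (-67/50, -153/25) → (13/5, -57/10); (-11/5, 2/5) → (-2, -1); (-39/100, -201/50) → (21/10, -69/20)
T6 reflect across y = 0: (13/5, -57/10) → (13/5, 57/10); (-2, -1) → (-2, 1); (21/10, -69/20) → (21/10, 69/20)

image vertices: (13/5, 57/10), (-2, 1), (21/10, 69/20)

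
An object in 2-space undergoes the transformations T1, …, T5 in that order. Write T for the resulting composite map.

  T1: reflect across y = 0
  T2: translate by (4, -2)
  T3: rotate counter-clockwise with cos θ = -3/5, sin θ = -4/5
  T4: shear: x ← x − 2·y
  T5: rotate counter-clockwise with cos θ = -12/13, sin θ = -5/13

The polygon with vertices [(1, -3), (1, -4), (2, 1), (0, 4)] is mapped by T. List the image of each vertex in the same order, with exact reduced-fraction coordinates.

image vertices: (-107/13, 101/65), (-134/13, 87/65), (-15/13, 36/13), (98/13, 176/65)

T1 reflect across y = 0: (1, -3) → (1, 3); (1, -4) → (1, 4); (2, 1) → (2, -1); (0, 4) → (0, -4)
T2 translate by (4, -2): (1, 3) → (5, 1); (1, 4) → (5, 2); (2, -1) → (6, -3); (0, -4) → (4, -6)
T3 rotate counter-clockwise with cos θ = -3/5, sin θ = -4/5: (5, 1) → (-11/5, -23/5); (5, 2) → (-7/5, -26/5); (6, -3) → (-6, -3); (4, -6) → (-36/5, 2/5)
T4 shear: x ← x − 2·y: (-11/5, -23/5) → (7, -23/5); (-7/5, -26/5) → (9, -26/5); (-6, -3) → (0, -3); (-36/5, 2/5) → (-8, 2/5)
T5 rotate counter-clockwise with cos θ = -12/13, sin θ = -5/13: (7, -23/5) → (-107/13, 101/65); (9, -26/5) → (-134/13, 87/65); (0, -3) → (-15/13, 36/13); (-8, 2/5) → (98/13, 176/65)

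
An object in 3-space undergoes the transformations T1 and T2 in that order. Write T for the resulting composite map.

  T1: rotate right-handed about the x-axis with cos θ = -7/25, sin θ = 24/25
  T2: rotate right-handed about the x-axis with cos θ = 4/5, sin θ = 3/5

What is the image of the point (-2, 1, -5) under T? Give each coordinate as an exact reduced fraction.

T1 rotate right-handed about the x-axis with cos θ = -7/25, sin θ = 24/25: (-2, 1, -5) → (-2, 113/25, 59/25)
T2 rotate right-handed about the x-axis with cos θ = 4/5, sin θ = 3/5: (-2, 113/25, 59/25) → (-2, 11/5, 23/5)

T(p) = (-2, 11/5, 23/5)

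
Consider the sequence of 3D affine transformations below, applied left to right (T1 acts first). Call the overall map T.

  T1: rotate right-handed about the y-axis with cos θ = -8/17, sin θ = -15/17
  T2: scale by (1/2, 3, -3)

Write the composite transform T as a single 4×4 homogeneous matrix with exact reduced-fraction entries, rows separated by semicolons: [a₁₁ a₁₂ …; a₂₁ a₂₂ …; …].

T1 = [-8/17 0 -15/17 0; 0 1 0 0; 15/17 0 -8/17 0; 0 0 0 1]
T2·T1 = [-4/17 0 -15/34 0; 0 3 0 0; -45/17 0 24/17 0; 0 0 0 1]

T = [-4/17 0 -15/34 0; 0 3 0 0; -45/17 0 24/17 0; 0 0 0 1]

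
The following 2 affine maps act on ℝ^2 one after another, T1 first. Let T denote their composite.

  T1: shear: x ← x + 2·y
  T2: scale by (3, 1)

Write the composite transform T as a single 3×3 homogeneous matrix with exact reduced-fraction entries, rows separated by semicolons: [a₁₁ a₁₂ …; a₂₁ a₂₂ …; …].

T = [3 6 0; 0 1 0; 0 0 1]

T1 = [1 2 0; 0 1 0; 0 0 1]
T2·T1 = [3 6 0; 0 1 0; 0 0 1]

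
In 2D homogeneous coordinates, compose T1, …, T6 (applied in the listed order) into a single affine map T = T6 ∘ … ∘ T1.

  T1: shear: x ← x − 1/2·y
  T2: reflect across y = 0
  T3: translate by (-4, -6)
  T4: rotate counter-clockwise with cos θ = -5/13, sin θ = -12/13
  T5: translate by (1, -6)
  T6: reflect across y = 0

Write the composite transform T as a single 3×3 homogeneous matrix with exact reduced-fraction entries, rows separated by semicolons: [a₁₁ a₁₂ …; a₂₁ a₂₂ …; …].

T = [-5/13 -19/26 -3; 12/13 -11/13 0; 0 0 1]

T1 = [1 -1/2 0; 0 1 0; 0 0 1]
T2·T1 = [1 -1/2 0; 0 -1 0; 0 0 1]
T3·…·T1 = [1 -1/2 -4; 0 -1 -6; 0 0 1]
T4·…·T1 = [-5/13 -19/26 -4; -12/13 11/13 6; 0 0 1]
T5·…·T1 = [-5/13 -19/26 -3; -12/13 11/13 0; 0 0 1]
T6·…·T1 = [-5/13 -19/26 -3; 12/13 -11/13 0; 0 0 1]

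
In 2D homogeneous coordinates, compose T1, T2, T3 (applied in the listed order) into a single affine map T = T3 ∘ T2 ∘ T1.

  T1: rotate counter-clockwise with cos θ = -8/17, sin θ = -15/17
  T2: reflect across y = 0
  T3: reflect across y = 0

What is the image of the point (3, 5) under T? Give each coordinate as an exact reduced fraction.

T(p) = (3, -5)

T1 rotate counter-clockwise with cos θ = -8/17, sin θ = -15/17: (3, 5) → (3, -5)
T2 reflect across y = 0: (3, -5) → (3, 5)
T3 reflect across y = 0: (3, 5) → (3, -5)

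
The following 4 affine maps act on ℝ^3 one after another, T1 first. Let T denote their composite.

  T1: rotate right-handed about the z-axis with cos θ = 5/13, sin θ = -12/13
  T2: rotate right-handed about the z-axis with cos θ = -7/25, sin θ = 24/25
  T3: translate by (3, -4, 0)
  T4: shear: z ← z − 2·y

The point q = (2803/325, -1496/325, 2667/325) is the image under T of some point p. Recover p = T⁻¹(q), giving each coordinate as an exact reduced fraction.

p = (4, -4, -1)

T1 = [5/13 12/13 0 0; -12/13 5/13 0 0; 0 0 1 0; 0 0 0 1]
T2·T1 = [253/325 -204/325 0 0; 204/325 253/325 0 0; 0 0 1 0; 0 0 0 1]
T3·…·T1 = [253/325 -204/325 0 3; 204/325 253/325 0 -4; 0 0 1 0; 0 0 0 1]
T4·…·T1 = [253/325 -204/325 0 3; 204/325 253/325 0 -4; -408/325 -506/325 1 8; 0 0 0 1]
det M = 1; M⁻¹ = [253/325 204/325 0 57/325; -204/325 253/325 0 1624/325; 0 2 1 0; 0 0 0 1]
M⁻¹ · (2803/325, -1496/325, 2667/325)ᵀ = (4, -4, -1)ᵀ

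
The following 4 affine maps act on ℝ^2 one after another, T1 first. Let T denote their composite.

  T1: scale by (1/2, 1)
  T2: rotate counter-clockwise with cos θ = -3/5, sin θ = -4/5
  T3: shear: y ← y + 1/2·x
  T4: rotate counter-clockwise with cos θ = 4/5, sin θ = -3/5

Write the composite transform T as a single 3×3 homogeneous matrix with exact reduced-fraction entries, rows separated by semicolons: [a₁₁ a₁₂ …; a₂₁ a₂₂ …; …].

T = [-57/100 13/25 0; -13/50 -16/25 0; 0 0 1]

T1 = [1/2 0 0; 0 1 0; 0 0 1]
T2·T1 = [-3/10 4/5 0; -2/5 -3/5 0; 0 0 1]
T3·…·T1 = [-3/10 4/5 0; -11/20 -1/5 0; 0 0 1]
T4·…·T1 = [-57/100 13/25 0; -13/50 -16/25 0; 0 0 1]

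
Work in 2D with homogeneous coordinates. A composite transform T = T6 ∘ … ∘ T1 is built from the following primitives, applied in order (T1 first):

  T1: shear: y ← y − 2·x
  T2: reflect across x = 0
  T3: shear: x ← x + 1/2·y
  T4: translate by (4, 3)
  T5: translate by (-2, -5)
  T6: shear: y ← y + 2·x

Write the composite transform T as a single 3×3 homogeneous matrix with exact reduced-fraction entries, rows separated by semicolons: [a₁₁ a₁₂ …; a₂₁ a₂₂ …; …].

T1 = [1 0 0; -2 1 0; 0 0 1]
T2·T1 = [-1 0 0; -2 1 0; 0 0 1]
T3·…·T1 = [-2 1/2 0; -2 1 0; 0 0 1]
T4·…·T1 = [-2 1/2 4; -2 1 3; 0 0 1]
T5·…·T1 = [-2 1/2 2; -2 1 -2; 0 0 1]
T6·…·T1 = [-2 1/2 2; -6 2 2; 0 0 1]

T = [-2 1/2 2; -6 2 2; 0 0 1]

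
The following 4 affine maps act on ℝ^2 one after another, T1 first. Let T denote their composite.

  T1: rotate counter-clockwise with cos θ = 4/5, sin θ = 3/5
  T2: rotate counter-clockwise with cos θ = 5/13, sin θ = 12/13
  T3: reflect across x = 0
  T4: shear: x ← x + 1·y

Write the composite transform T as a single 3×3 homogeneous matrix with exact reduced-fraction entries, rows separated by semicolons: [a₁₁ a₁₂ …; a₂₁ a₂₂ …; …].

T = [79/65 47/65 0; 63/65 -16/65 0; 0 0 1]

T1 = [4/5 -3/5 0; 3/5 4/5 0; 0 0 1]
T2·T1 = [-16/65 -63/65 0; 63/65 -16/65 0; 0 0 1]
T3·…·T1 = [16/65 63/65 0; 63/65 -16/65 0; 0 0 1]
T4·…·T1 = [79/65 47/65 0; 63/65 -16/65 0; 0 0 1]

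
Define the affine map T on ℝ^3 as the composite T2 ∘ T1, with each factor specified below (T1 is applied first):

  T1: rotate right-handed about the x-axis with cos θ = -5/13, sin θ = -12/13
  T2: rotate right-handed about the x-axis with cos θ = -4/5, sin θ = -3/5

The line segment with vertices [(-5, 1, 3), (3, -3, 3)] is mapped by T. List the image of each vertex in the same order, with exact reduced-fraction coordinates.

image vertices: (-5, -41/13, 3/13), (3, -141/65, -237/65)

T1 rotate right-handed about the x-axis with cos θ = -5/13, sin θ = -12/13: (-5, 1, 3) → (-5, 31/13, -27/13); (3, -3, 3) → (3, 51/13, 21/13)
T2 rotate right-handed about the x-axis with cos θ = -4/5, sin θ = -3/5: (-5, 31/13, -27/13) → (-5, -41/13, 3/13); (3, 51/13, 21/13) → (3, -141/65, -237/65)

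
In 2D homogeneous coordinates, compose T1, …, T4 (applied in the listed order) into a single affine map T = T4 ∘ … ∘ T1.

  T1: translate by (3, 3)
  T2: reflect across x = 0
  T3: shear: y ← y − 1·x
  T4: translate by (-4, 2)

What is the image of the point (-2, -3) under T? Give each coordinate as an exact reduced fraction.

T1 translate by (3, 3): (-2, -3) → (1, 0)
T2 reflect across x = 0: (1, 0) → (-1, 0)
T3 shear: y ← y − 1·x: (-1, 0) → (-1, 1)
T4 translate by (-4, 2): (-1, 1) → (-5, 3)

T(p) = (-5, 3)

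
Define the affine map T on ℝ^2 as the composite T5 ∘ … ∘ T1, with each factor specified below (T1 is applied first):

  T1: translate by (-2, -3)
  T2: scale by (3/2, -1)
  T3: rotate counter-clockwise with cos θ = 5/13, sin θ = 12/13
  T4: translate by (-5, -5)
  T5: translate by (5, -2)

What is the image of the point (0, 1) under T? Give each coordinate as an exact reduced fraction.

T1 translate by (-2, -3): (0, 1) → (-2, -2)
T2 scale by (3/2, -1): (-2, -2) → (-3, 2)
T3 rotate counter-clockwise with cos θ = 5/13, sin θ = 12/13: (-3, 2) → (-3, -2)
T4 translate by (-5, -5): (-3, -2) → (-8, -7)
T5 translate by (5, -2): (-8, -7) → (-3, -9)

T(p) = (-3, -9)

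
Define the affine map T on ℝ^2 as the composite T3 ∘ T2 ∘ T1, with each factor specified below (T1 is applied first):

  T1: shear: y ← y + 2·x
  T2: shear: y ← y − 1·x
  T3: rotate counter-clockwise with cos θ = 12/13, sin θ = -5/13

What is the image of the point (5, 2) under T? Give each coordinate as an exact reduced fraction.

T1 shear: y ← y + 2·x: (5, 2) → (5, 12)
T2 shear: y ← y − 1·x: (5, 12) → (5, 7)
T3 rotate counter-clockwise with cos θ = 12/13, sin θ = -5/13: (5, 7) → (95/13, 59/13)

T(p) = (95/13, 59/13)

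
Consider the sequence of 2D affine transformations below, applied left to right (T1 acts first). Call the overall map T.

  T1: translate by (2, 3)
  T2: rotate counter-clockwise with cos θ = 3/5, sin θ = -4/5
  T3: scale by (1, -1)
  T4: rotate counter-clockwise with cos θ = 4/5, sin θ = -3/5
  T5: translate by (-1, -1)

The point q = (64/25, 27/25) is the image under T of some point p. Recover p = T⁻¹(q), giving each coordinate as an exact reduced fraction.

T1 = [1 0 2; 0 1 3; 0 0 1]
T2·T1 = [3/5 4/5 18/5; -4/5 3/5 1/5; 0 0 1]
T3·…·T1 = [3/5 4/5 18/5; 4/5 -3/5 -1/5; 0 0 1]
T4·…·T1 = [24/25 7/25 69/25; 7/25 -24/25 -58/25; 0 0 1]
T5·…·T1 = [24/25 7/25 44/25; 7/25 -24/25 -83/25; 0 0 1]
det M = -1; M⁻¹ = [24/25 7/25 -19/25; 7/25 -24/25 -92/25; 0 0 1]
M⁻¹ · (64/25, 27/25)ᵀ = (2, -4)ᵀ

p = (2, -4)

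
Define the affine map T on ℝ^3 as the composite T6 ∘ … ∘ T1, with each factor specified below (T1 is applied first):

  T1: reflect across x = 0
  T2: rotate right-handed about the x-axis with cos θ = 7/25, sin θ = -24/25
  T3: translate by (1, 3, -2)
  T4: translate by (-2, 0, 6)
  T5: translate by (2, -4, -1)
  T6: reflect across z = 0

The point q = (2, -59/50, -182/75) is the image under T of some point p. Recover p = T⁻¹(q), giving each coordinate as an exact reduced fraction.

T1 = [-1 0 0 0; 0 1 0 0; 0 0 1 0; 0 0 0 1]
T2·T1 = [-1 0 0 0; 0 7/25 24/25 0; 0 -24/25 7/25 0; 0 0 0 1]
T3·…·T1 = [-1 0 0 1; 0 7/25 24/25 3; 0 -24/25 7/25 -2; 0 0 0 1]
T4·…·T1 = [-1 0 0 -1; 0 7/25 24/25 3; 0 -24/25 7/25 4; 0 0 0 1]
T5·…·T1 = [-1 0 0 1; 0 7/25 24/25 -1; 0 -24/25 7/25 3; 0 0 0 1]
T6·…·T1 = [-1 0 0 1; 0 7/25 24/25 -1; 0 24/25 -7/25 -3; 0 0 0 1]
det M = 1; M⁻¹ = [-1 0 0 1; 0 7/25 24/25 79/25; 0 24/25 -7/25 3/25; 0 0 0 1]
M⁻¹ · (2, -59/50, -182/75)ᵀ = (-1, 1/2, -1/3)ᵀ

p = (-1, 1/2, -1/3)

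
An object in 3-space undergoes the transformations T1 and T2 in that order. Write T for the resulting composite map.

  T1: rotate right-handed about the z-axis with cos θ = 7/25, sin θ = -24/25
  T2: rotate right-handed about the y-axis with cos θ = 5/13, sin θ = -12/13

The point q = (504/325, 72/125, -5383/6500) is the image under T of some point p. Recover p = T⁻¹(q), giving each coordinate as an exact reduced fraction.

p = (-3/5, 0, -7/4)

T1 = [7/25 24/25 0 0; -24/25 7/25 0 0; 0 0 1 0; 0 0 0 1]
T2·T1 = [7/65 24/65 -12/13 0; -24/25 7/25 0 0; 84/325 288/325 5/13 0; 0 0 0 1]
det M = 1; M⁻¹ = [7/65 -24/25 84/325 0; 24/65 7/25 288/325 0; -12/13 0 5/13 0; 0 0 0 1]
M⁻¹ · (504/325, 72/125, -5383/6500)ᵀ = (-3/5, 0, -7/4)ᵀ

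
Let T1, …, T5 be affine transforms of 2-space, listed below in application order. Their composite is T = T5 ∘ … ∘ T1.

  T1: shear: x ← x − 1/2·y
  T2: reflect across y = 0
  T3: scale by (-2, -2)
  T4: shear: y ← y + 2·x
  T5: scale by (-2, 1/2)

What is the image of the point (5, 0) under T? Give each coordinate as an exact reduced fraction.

T(p) = (20, -10)

T1 shear: x ← x − 1/2·y: (5, 0) → (5, 0)
T2 reflect across y = 0: (5, 0) → (5, 0)
T3 scale by (-2, -2): (5, 0) → (-10, 0)
T4 shear: y ← y + 2·x: (-10, 0) → (-10, -20)
T5 scale by (-2, 1/2): (-10, -20) → (20, -10)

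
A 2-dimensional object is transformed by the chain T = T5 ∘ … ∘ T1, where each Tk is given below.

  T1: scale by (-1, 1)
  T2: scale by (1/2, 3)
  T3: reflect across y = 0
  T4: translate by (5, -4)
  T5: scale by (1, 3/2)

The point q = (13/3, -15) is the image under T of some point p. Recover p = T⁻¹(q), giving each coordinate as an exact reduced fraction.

p = (4/3, 2)

T1 = [-1 0 0; 0 1 0; 0 0 1]
T2·T1 = [-1/2 0 0; 0 3 0; 0 0 1]
T3·…·T1 = [-1/2 0 0; 0 -3 0; 0 0 1]
T4·…·T1 = [-1/2 0 5; 0 -3 -4; 0 0 1]
T5·…·T1 = [-1/2 0 5; 0 -9/2 -6; 0 0 1]
det M = 9/4; M⁻¹ = [-2 0 10; 0 -2/9 -4/3; 0 0 1]
M⁻¹ · (13/3, -15)ᵀ = (4/3, 2)ᵀ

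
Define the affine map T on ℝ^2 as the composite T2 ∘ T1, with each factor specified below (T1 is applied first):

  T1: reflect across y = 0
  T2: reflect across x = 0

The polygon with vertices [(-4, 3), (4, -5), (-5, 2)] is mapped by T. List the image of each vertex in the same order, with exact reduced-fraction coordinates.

image vertices: (4, -3), (-4, 5), (5, -2)

T1 reflect across y = 0: (-4, 3) → (-4, -3); (4, -5) → (4, 5); (-5, 2) → (-5, -2)
T2 reflect across x = 0: (-4, -3) → (4, -3); (4, 5) → (-4, 5); (-5, -2) → (5, -2)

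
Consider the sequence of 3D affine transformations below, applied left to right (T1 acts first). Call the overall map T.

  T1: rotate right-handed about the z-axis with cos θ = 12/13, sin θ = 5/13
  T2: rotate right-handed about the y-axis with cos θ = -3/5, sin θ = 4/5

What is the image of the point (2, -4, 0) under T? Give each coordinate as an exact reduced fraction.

T1 rotate right-handed about the z-axis with cos θ = 12/13, sin θ = 5/13: (2, -4, 0) → (44/13, -38/13, 0)
T2 rotate right-handed about the y-axis with cos θ = -3/5, sin θ = 4/5: (44/13, -38/13, 0) → (-132/65, -38/13, -176/65)

T(p) = (-132/65, -38/13, -176/65)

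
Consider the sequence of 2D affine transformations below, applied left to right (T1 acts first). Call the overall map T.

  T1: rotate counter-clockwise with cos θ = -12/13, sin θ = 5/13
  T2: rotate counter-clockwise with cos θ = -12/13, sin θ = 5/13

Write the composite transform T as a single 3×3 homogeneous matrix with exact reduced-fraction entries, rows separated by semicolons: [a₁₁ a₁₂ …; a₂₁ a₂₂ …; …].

T = [119/169 120/169 0; -120/169 119/169 0; 0 0 1]

T1 = [-12/13 -5/13 0; 5/13 -12/13 0; 0 0 1]
T2·T1 = [119/169 120/169 0; -120/169 119/169 0; 0 0 1]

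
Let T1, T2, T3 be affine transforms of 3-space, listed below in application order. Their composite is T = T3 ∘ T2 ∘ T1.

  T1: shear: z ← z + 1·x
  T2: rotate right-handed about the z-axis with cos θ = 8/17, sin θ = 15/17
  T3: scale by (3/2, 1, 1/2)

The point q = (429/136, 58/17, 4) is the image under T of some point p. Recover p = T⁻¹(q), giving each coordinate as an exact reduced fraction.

T1 = [1 0 0 0; 0 1 0 0; 1 0 1 0; 0 0 0 1]
T2·T1 = [8/17 -15/17 0 0; 15/17 8/17 0 0; 1 0 1 0; 0 0 0 1]
T3·…·T1 = [12/17 -45/34 0 0; 15/17 8/17 0 0; 1/2 0 1/2 0; 0 0 0 1]
det M = 3/4; M⁻¹ = [16/51 15/17 0 0; -10/17 8/17 0 0; -16/51 -15/17 2 0; 0 0 0 1]
M⁻¹ · (429/136, 58/17, 4)ᵀ = (4, -1/4, 4)ᵀ

p = (4, -1/4, 4)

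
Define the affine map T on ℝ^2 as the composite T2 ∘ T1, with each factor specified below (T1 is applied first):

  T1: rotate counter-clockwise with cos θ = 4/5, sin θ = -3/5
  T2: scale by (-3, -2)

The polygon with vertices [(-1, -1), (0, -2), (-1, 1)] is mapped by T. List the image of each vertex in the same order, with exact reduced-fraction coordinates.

T1 rotate counter-clockwise with cos θ = 4/5, sin θ = -3/5: (-1, -1) → (-7/5, -1/5); (0, -2) → (-6/5, -8/5); (-1, 1) → (-1/5, 7/5)
T2 scale by (-3, -2): (-7/5, -1/5) → (21/5, 2/5); (-6/5, -8/5) → (18/5, 16/5); (-1/5, 7/5) → (3/5, -14/5)

image vertices: (21/5, 2/5), (18/5, 16/5), (3/5, -14/5)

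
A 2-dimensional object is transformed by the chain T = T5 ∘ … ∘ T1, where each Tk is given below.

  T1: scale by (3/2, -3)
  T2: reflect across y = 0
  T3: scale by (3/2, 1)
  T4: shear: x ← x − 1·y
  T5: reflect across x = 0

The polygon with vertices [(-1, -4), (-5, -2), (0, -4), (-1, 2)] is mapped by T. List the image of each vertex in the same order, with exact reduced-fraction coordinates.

T1 scale by (3/2, -3): (-1, -4) → (-3/2, 12); (-5, -2) → (-15/2, 6); (0, -4) → (0, 12); (-1, 2) → (-3/2, -6)
T2 reflect across y = 0: (-3/2, 12) → (-3/2, -12); (-15/2, 6) → (-15/2, -6); (0, 12) → (0, -12); (-3/2, -6) → (-3/2, 6)
T3 scale by (3/2, 1): (-3/2, -12) → (-9/4, -12); (-15/2, -6) → (-45/4, -6); (0, -12) → (0, -12); (-3/2, 6) → (-9/4, 6)
T4 shear: x ← x − 1·y: (-9/4, -12) → (39/4, -12); (-45/4, -6) → (-21/4, -6); (0, -12) → (12, -12); (-9/4, 6) → (-33/4, 6)
T5 reflect across x = 0: (39/4, -12) → (-39/4, -12); (-21/4, -6) → (21/4, -6); (12, -12) → (-12, -12); (-33/4, 6) → (33/4, 6)

image vertices: (-39/4, -12), (21/4, -6), (-12, -12), (33/4, 6)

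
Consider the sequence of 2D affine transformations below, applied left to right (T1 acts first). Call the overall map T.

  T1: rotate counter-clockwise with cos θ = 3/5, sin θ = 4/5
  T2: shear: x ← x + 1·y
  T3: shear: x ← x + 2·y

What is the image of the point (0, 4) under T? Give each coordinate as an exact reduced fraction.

T1 rotate counter-clockwise with cos θ = 3/5, sin θ = 4/5: (0, 4) → (-16/5, 12/5)
T2 shear: x ← x + 1·y: (-16/5, 12/5) → (-4/5, 12/5)
T3 shear: x ← x + 2·y: (-4/5, 12/5) → (4, 12/5)

T(p) = (4, 12/5)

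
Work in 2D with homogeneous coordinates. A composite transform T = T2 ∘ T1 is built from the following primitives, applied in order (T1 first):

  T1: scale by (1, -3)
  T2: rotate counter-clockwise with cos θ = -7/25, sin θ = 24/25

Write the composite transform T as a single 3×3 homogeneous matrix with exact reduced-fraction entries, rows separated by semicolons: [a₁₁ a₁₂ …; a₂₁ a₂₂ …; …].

T = [-7/25 72/25 0; 24/25 21/25 0; 0 0 1]

T1 = [1 0 0; 0 -3 0; 0 0 1]
T2·T1 = [-7/25 72/25 0; 24/25 21/25 0; 0 0 1]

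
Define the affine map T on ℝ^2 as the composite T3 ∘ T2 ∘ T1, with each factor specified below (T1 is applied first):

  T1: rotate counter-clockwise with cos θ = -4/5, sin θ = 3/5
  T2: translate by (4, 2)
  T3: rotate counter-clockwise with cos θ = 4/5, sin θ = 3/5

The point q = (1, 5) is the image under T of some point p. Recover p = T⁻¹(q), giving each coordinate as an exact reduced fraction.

T1 = [-4/5 -3/5 0; 3/5 -4/5 0; 0 0 1]
T2·T1 = [-4/5 -3/5 4; 3/5 -4/5 2; 0 0 1]
T3·…·T1 = [-1 0 2; 0 -1 4; 0 0 1]
det M = 1; M⁻¹ = [-1 0 2; 0 -1 4; 0 0 1]
M⁻¹ · (1, 5)ᵀ = (1, -1)ᵀ

p = (1, -1)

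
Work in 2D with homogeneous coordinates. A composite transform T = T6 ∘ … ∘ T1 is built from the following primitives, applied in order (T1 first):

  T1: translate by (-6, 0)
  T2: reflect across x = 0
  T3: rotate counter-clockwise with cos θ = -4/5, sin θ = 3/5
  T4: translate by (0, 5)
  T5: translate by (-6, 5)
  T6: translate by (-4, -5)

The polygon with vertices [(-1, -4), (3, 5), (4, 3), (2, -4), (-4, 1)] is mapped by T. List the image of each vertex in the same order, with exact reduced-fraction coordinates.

T1 translate by (-6, 0): (-1, -4) → (-7, -4); (3, 5) → (-3, 5); (4, 3) → (-2, 3); (2, -4) → (-4, -4); (-4, 1) → (-10, 1)
T2 reflect across x = 0: (-7, -4) → (7, -4); (-3, 5) → (3, 5); (-2, 3) → (2, 3); (-4, -4) → (4, -4); (-10, 1) → (10, 1)
T3 rotate counter-clockwise with cos θ = -4/5, sin θ = 3/5: (7, -4) → (-16/5, 37/5); (3, 5) → (-27/5, -11/5); (2, 3) → (-17/5, -6/5); (4, -4) → (-4/5, 28/5); (10, 1) → (-43/5, 26/5)
T4 translate by (0, 5): (-16/5, 37/5) → (-16/5, 62/5); (-27/5, -11/5) → (-27/5, 14/5); (-17/5, -6/5) → (-17/5, 19/5); (-4/5, 28/5) → (-4/5, 53/5); (-43/5, 26/5) → (-43/5, 51/5)
T5 translate by (-6, 5): (-16/5, 62/5) → (-46/5, 87/5); (-27/5, 14/5) → (-57/5, 39/5); (-17/5, 19/5) → (-47/5, 44/5); (-4/5, 53/5) → (-34/5, 78/5); (-43/5, 51/5) → (-73/5, 76/5)
T6 translate by (-4, -5): (-46/5, 87/5) → (-66/5, 62/5); (-57/5, 39/5) → (-77/5, 14/5); (-47/5, 44/5) → (-67/5, 19/5); (-34/5, 78/5) → (-54/5, 53/5); (-73/5, 76/5) → (-93/5, 51/5)

image vertices: (-66/5, 62/5), (-77/5, 14/5), (-67/5, 19/5), (-54/5, 53/5), (-93/5, 51/5)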